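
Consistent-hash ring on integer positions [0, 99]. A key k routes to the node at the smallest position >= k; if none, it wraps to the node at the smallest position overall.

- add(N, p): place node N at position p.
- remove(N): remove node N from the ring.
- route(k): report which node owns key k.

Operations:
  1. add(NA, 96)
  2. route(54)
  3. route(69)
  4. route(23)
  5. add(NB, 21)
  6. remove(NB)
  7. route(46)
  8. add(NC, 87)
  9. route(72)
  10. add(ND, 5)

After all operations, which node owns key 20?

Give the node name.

Answer: NC

Derivation:
Op 1: add NA@96 -> ring=[96:NA]
Op 2: route key 54: smallest pos >= 54 is 96 -> NA
Op 3: route key 69: smallest pos >= 69 is 96 -> NA
Op 4: route key 23: smallest pos >= 23 is 96 -> NA
Op 5: add NB@21 -> ring=[21:NB,96:NA]
Op 6: remove NB -> ring=[96:NA]
Op 7: route key 46: smallest pos >= 46 is 96 -> NA
Op 8: add NC@87 -> ring=[87:NC,96:NA]
Op 9: route key 72: smallest pos >= 72 is 87 -> NC
Op 10: add ND@5 -> ring=[5:ND,87:NC,96:NA]
Final route key 20: smallest pos >= 20 is 87 -> NC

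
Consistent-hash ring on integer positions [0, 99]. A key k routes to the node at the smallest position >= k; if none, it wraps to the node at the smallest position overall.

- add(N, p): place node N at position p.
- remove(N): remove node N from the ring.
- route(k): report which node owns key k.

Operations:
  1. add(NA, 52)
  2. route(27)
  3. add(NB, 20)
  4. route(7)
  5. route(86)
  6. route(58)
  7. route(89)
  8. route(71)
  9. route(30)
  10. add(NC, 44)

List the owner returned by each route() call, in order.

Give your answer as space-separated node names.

Answer: NA NB NB NB NB NB NA

Derivation:
Op 1: add NA@52 -> ring=[52:NA]
Op 2: route key 27: smallest pos >= 27 is 52 -> NA
Op 3: add NB@20 -> ring=[20:NB,52:NA]
Op 4: route key 7: smallest pos >= 7 is 20 -> NB
Op 5: route key 86: none >= 86, wrap to smallest pos 20 -> NB
Op 6: route key 58: none >= 58, wrap to smallest pos 20 -> NB
Op 7: route key 89: none >= 89, wrap to smallest pos 20 -> NB
Op 8: route key 71: none >= 71, wrap to smallest pos 20 -> NB
Op 9: route key 30: smallest pos >= 30 is 52 -> NA
Op 10: add NC@44 -> ring=[20:NB,44:NC,52:NA]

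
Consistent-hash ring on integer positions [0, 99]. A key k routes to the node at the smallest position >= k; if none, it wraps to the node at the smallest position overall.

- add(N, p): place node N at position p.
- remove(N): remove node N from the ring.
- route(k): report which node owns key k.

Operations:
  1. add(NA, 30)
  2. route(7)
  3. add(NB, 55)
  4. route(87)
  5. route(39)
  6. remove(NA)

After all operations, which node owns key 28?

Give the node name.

Op 1: add NA@30 -> ring=[30:NA]
Op 2: route key 7: smallest pos >= 7 is 30 -> NA
Op 3: add NB@55 -> ring=[30:NA,55:NB]
Op 4: route key 87: none >= 87, wrap to smallest pos 30 -> NA
Op 5: route key 39: smallest pos >= 39 is 55 -> NB
Op 6: remove NA -> ring=[55:NB]
Final route key 28: smallest pos >= 28 is 55 -> NB

Answer: NB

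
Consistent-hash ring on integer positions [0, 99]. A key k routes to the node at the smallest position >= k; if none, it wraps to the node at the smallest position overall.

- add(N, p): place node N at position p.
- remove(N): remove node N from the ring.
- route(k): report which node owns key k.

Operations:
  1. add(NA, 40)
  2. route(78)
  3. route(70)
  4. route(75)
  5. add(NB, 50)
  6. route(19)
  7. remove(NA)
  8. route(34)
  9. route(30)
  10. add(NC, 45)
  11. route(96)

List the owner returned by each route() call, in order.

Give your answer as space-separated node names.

Answer: NA NA NA NA NB NB NC

Derivation:
Op 1: add NA@40 -> ring=[40:NA]
Op 2: route key 78: none >= 78, wrap to smallest pos 40 -> NA
Op 3: route key 70: none >= 70, wrap to smallest pos 40 -> NA
Op 4: route key 75: none >= 75, wrap to smallest pos 40 -> NA
Op 5: add NB@50 -> ring=[40:NA,50:NB]
Op 6: route key 19: smallest pos >= 19 is 40 -> NA
Op 7: remove NA -> ring=[50:NB]
Op 8: route key 34: smallest pos >= 34 is 50 -> NB
Op 9: route key 30: smallest pos >= 30 is 50 -> NB
Op 10: add NC@45 -> ring=[45:NC,50:NB]
Op 11: route key 96: none >= 96, wrap to smallest pos 45 -> NC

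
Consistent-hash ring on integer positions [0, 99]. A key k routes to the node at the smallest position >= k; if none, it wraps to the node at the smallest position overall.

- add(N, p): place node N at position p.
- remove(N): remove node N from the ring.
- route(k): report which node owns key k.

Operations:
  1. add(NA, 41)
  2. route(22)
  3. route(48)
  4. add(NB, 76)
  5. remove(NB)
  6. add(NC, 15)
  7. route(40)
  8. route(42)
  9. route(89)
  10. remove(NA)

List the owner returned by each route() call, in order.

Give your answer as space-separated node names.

Op 1: add NA@41 -> ring=[41:NA]
Op 2: route key 22: smallest pos >= 22 is 41 -> NA
Op 3: route key 48: none >= 48, wrap to smallest pos 41 -> NA
Op 4: add NB@76 -> ring=[41:NA,76:NB]
Op 5: remove NB -> ring=[41:NA]
Op 6: add NC@15 -> ring=[15:NC,41:NA]
Op 7: route key 40: smallest pos >= 40 is 41 -> NA
Op 8: route key 42: none >= 42, wrap to smallest pos 15 -> NC
Op 9: route key 89: none >= 89, wrap to smallest pos 15 -> NC
Op 10: remove NA -> ring=[15:NC]

Answer: NA NA NA NC NC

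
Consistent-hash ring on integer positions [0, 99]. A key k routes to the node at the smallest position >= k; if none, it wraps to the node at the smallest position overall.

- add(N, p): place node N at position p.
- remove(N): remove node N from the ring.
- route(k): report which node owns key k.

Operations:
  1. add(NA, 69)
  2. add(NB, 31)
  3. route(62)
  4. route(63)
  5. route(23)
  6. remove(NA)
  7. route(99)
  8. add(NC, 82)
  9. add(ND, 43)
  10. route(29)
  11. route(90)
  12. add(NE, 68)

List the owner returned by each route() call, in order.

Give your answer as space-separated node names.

Op 1: add NA@69 -> ring=[69:NA]
Op 2: add NB@31 -> ring=[31:NB,69:NA]
Op 3: route key 62: smallest pos >= 62 is 69 -> NA
Op 4: route key 63: smallest pos >= 63 is 69 -> NA
Op 5: route key 23: smallest pos >= 23 is 31 -> NB
Op 6: remove NA -> ring=[31:NB]
Op 7: route key 99: none >= 99, wrap to smallest pos 31 -> NB
Op 8: add NC@82 -> ring=[31:NB,82:NC]
Op 9: add ND@43 -> ring=[31:NB,43:ND,82:NC]
Op 10: route key 29: smallest pos >= 29 is 31 -> NB
Op 11: route key 90: none >= 90, wrap to smallest pos 31 -> NB
Op 12: add NE@68 -> ring=[31:NB,43:ND,68:NE,82:NC]

Answer: NA NA NB NB NB NB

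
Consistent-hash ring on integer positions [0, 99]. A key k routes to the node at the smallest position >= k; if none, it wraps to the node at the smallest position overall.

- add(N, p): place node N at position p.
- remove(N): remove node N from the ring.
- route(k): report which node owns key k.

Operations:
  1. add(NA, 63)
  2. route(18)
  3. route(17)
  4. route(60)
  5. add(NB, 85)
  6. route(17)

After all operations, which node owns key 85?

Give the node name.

Answer: NB

Derivation:
Op 1: add NA@63 -> ring=[63:NA]
Op 2: route key 18: smallest pos >= 18 is 63 -> NA
Op 3: route key 17: smallest pos >= 17 is 63 -> NA
Op 4: route key 60: smallest pos >= 60 is 63 -> NA
Op 5: add NB@85 -> ring=[63:NA,85:NB]
Op 6: route key 17: smallest pos >= 17 is 63 -> NA
Final route key 85: smallest pos >= 85 is 85 -> NB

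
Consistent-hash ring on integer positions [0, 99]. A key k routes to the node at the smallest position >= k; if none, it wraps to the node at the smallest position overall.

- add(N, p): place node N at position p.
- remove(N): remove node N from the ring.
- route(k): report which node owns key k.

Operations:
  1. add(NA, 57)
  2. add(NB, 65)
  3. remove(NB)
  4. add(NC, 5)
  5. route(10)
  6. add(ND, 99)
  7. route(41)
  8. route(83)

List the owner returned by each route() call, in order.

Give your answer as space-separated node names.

Op 1: add NA@57 -> ring=[57:NA]
Op 2: add NB@65 -> ring=[57:NA,65:NB]
Op 3: remove NB -> ring=[57:NA]
Op 4: add NC@5 -> ring=[5:NC,57:NA]
Op 5: route key 10: smallest pos >= 10 is 57 -> NA
Op 6: add ND@99 -> ring=[5:NC,57:NA,99:ND]
Op 7: route key 41: smallest pos >= 41 is 57 -> NA
Op 8: route key 83: smallest pos >= 83 is 99 -> ND

Answer: NA NA ND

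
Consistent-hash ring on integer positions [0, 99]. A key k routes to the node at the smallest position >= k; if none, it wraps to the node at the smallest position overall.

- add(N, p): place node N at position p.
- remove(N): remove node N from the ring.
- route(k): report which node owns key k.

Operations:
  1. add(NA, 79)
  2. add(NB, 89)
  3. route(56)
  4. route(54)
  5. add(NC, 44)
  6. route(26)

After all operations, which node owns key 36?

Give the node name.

Answer: NC

Derivation:
Op 1: add NA@79 -> ring=[79:NA]
Op 2: add NB@89 -> ring=[79:NA,89:NB]
Op 3: route key 56: smallest pos >= 56 is 79 -> NA
Op 4: route key 54: smallest pos >= 54 is 79 -> NA
Op 5: add NC@44 -> ring=[44:NC,79:NA,89:NB]
Op 6: route key 26: smallest pos >= 26 is 44 -> NC
Final route key 36: smallest pos >= 36 is 44 -> NC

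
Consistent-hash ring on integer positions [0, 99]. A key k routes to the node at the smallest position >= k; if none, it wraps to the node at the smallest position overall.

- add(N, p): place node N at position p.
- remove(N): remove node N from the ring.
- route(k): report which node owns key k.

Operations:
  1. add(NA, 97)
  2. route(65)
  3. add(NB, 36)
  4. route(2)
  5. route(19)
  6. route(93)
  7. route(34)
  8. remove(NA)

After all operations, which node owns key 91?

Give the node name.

Answer: NB

Derivation:
Op 1: add NA@97 -> ring=[97:NA]
Op 2: route key 65: smallest pos >= 65 is 97 -> NA
Op 3: add NB@36 -> ring=[36:NB,97:NA]
Op 4: route key 2: smallest pos >= 2 is 36 -> NB
Op 5: route key 19: smallest pos >= 19 is 36 -> NB
Op 6: route key 93: smallest pos >= 93 is 97 -> NA
Op 7: route key 34: smallest pos >= 34 is 36 -> NB
Op 8: remove NA -> ring=[36:NB]
Final route key 91: none >= 91, wrap to smallest pos 36 -> NB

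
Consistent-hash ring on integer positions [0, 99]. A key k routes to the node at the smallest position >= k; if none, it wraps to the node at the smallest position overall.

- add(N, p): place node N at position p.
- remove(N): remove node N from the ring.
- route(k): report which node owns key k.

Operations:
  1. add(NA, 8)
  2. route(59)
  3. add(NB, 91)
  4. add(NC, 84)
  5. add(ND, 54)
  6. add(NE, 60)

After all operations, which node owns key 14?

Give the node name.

Op 1: add NA@8 -> ring=[8:NA]
Op 2: route key 59: none >= 59, wrap to smallest pos 8 -> NA
Op 3: add NB@91 -> ring=[8:NA,91:NB]
Op 4: add NC@84 -> ring=[8:NA,84:NC,91:NB]
Op 5: add ND@54 -> ring=[8:NA,54:ND,84:NC,91:NB]
Op 6: add NE@60 -> ring=[8:NA,54:ND,60:NE,84:NC,91:NB]
Final route key 14: smallest pos >= 14 is 54 -> ND

Answer: ND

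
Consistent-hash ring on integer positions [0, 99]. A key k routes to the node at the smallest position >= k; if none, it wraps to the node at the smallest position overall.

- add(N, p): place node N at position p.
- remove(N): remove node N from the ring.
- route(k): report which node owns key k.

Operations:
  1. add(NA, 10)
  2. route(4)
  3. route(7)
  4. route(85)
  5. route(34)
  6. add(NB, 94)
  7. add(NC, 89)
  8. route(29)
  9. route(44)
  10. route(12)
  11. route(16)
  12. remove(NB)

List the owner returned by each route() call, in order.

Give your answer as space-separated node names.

Op 1: add NA@10 -> ring=[10:NA]
Op 2: route key 4: smallest pos >= 4 is 10 -> NA
Op 3: route key 7: smallest pos >= 7 is 10 -> NA
Op 4: route key 85: none >= 85, wrap to smallest pos 10 -> NA
Op 5: route key 34: none >= 34, wrap to smallest pos 10 -> NA
Op 6: add NB@94 -> ring=[10:NA,94:NB]
Op 7: add NC@89 -> ring=[10:NA,89:NC,94:NB]
Op 8: route key 29: smallest pos >= 29 is 89 -> NC
Op 9: route key 44: smallest pos >= 44 is 89 -> NC
Op 10: route key 12: smallest pos >= 12 is 89 -> NC
Op 11: route key 16: smallest pos >= 16 is 89 -> NC
Op 12: remove NB -> ring=[10:NA,89:NC]

Answer: NA NA NA NA NC NC NC NC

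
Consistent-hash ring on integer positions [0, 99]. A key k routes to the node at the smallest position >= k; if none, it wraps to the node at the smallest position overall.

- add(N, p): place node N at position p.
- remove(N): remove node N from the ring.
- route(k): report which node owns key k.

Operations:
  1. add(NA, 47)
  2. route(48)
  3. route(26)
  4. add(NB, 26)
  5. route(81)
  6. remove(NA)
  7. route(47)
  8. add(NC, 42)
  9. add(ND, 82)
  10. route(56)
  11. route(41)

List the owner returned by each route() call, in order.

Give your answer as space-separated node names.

Answer: NA NA NB NB ND NC

Derivation:
Op 1: add NA@47 -> ring=[47:NA]
Op 2: route key 48: none >= 48, wrap to smallest pos 47 -> NA
Op 3: route key 26: smallest pos >= 26 is 47 -> NA
Op 4: add NB@26 -> ring=[26:NB,47:NA]
Op 5: route key 81: none >= 81, wrap to smallest pos 26 -> NB
Op 6: remove NA -> ring=[26:NB]
Op 7: route key 47: none >= 47, wrap to smallest pos 26 -> NB
Op 8: add NC@42 -> ring=[26:NB,42:NC]
Op 9: add ND@82 -> ring=[26:NB,42:NC,82:ND]
Op 10: route key 56: smallest pos >= 56 is 82 -> ND
Op 11: route key 41: smallest pos >= 41 is 42 -> NC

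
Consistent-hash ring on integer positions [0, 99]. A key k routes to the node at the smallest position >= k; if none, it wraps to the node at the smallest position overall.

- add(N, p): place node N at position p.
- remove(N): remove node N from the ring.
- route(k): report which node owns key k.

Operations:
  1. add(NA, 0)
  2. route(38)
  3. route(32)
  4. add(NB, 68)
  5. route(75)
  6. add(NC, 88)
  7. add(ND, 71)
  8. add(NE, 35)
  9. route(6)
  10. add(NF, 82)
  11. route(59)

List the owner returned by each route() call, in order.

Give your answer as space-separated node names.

Answer: NA NA NA NE NB

Derivation:
Op 1: add NA@0 -> ring=[0:NA]
Op 2: route key 38: none >= 38, wrap to smallest pos 0 -> NA
Op 3: route key 32: none >= 32, wrap to smallest pos 0 -> NA
Op 4: add NB@68 -> ring=[0:NA,68:NB]
Op 5: route key 75: none >= 75, wrap to smallest pos 0 -> NA
Op 6: add NC@88 -> ring=[0:NA,68:NB,88:NC]
Op 7: add ND@71 -> ring=[0:NA,68:NB,71:ND,88:NC]
Op 8: add NE@35 -> ring=[0:NA,35:NE,68:NB,71:ND,88:NC]
Op 9: route key 6: smallest pos >= 6 is 35 -> NE
Op 10: add NF@82 -> ring=[0:NA,35:NE,68:NB,71:ND,82:NF,88:NC]
Op 11: route key 59: smallest pos >= 59 is 68 -> NB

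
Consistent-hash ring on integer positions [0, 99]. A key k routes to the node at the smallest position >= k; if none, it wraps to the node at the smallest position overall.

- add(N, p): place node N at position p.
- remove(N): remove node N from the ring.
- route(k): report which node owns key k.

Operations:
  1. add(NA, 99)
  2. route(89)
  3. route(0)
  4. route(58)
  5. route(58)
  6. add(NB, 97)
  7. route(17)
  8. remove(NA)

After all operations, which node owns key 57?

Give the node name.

Op 1: add NA@99 -> ring=[99:NA]
Op 2: route key 89: smallest pos >= 89 is 99 -> NA
Op 3: route key 0: smallest pos >= 0 is 99 -> NA
Op 4: route key 58: smallest pos >= 58 is 99 -> NA
Op 5: route key 58: smallest pos >= 58 is 99 -> NA
Op 6: add NB@97 -> ring=[97:NB,99:NA]
Op 7: route key 17: smallest pos >= 17 is 97 -> NB
Op 8: remove NA -> ring=[97:NB]
Final route key 57: smallest pos >= 57 is 97 -> NB

Answer: NB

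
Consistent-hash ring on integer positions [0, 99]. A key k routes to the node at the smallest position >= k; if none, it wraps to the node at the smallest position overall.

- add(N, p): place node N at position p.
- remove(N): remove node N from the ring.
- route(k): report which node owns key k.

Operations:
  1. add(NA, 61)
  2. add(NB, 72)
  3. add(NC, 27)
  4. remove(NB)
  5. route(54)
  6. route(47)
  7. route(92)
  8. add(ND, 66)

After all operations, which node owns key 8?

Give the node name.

Answer: NC

Derivation:
Op 1: add NA@61 -> ring=[61:NA]
Op 2: add NB@72 -> ring=[61:NA,72:NB]
Op 3: add NC@27 -> ring=[27:NC,61:NA,72:NB]
Op 4: remove NB -> ring=[27:NC,61:NA]
Op 5: route key 54: smallest pos >= 54 is 61 -> NA
Op 6: route key 47: smallest pos >= 47 is 61 -> NA
Op 7: route key 92: none >= 92, wrap to smallest pos 27 -> NC
Op 8: add ND@66 -> ring=[27:NC,61:NA,66:ND]
Final route key 8: smallest pos >= 8 is 27 -> NC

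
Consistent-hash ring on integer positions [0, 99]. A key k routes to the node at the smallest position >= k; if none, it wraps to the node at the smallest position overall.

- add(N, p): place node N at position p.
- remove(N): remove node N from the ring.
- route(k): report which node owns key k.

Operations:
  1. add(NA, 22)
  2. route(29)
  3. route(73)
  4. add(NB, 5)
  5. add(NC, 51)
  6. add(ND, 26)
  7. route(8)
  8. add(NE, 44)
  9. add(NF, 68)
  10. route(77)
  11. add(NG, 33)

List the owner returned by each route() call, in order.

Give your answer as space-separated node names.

Answer: NA NA NA NB

Derivation:
Op 1: add NA@22 -> ring=[22:NA]
Op 2: route key 29: none >= 29, wrap to smallest pos 22 -> NA
Op 3: route key 73: none >= 73, wrap to smallest pos 22 -> NA
Op 4: add NB@5 -> ring=[5:NB,22:NA]
Op 5: add NC@51 -> ring=[5:NB,22:NA,51:NC]
Op 6: add ND@26 -> ring=[5:NB,22:NA,26:ND,51:NC]
Op 7: route key 8: smallest pos >= 8 is 22 -> NA
Op 8: add NE@44 -> ring=[5:NB,22:NA,26:ND,44:NE,51:NC]
Op 9: add NF@68 -> ring=[5:NB,22:NA,26:ND,44:NE,51:NC,68:NF]
Op 10: route key 77: none >= 77, wrap to smallest pos 5 -> NB
Op 11: add NG@33 -> ring=[5:NB,22:NA,26:ND,33:NG,44:NE,51:NC,68:NF]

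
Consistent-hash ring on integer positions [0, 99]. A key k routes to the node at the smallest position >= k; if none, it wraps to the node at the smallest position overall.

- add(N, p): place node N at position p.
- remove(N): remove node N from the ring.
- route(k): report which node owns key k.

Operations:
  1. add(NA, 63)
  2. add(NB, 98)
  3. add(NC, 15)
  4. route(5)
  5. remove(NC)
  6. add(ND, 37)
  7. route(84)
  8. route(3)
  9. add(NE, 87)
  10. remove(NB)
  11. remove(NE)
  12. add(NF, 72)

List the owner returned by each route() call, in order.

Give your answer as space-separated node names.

Answer: NC NB ND

Derivation:
Op 1: add NA@63 -> ring=[63:NA]
Op 2: add NB@98 -> ring=[63:NA,98:NB]
Op 3: add NC@15 -> ring=[15:NC,63:NA,98:NB]
Op 4: route key 5: smallest pos >= 5 is 15 -> NC
Op 5: remove NC -> ring=[63:NA,98:NB]
Op 6: add ND@37 -> ring=[37:ND,63:NA,98:NB]
Op 7: route key 84: smallest pos >= 84 is 98 -> NB
Op 8: route key 3: smallest pos >= 3 is 37 -> ND
Op 9: add NE@87 -> ring=[37:ND,63:NA,87:NE,98:NB]
Op 10: remove NB -> ring=[37:ND,63:NA,87:NE]
Op 11: remove NE -> ring=[37:ND,63:NA]
Op 12: add NF@72 -> ring=[37:ND,63:NA,72:NF]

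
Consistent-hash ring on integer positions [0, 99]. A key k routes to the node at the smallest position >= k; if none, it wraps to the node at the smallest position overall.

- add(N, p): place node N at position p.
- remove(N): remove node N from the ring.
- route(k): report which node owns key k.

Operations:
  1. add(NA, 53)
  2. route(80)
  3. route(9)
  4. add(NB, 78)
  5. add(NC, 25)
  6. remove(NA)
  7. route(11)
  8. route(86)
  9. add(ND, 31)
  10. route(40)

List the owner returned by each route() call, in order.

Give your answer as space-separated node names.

Answer: NA NA NC NC NB

Derivation:
Op 1: add NA@53 -> ring=[53:NA]
Op 2: route key 80: none >= 80, wrap to smallest pos 53 -> NA
Op 3: route key 9: smallest pos >= 9 is 53 -> NA
Op 4: add NB@78 -> ring=[53:NA,78:NB]
Op 5: add NC@25 -> ring=[25:NC,53:NA,78:NB]
Op 6: remove NA -> ring=[25:NC,78:NB]
Op 7: route key 11: smallest pos >= 11 is 25 -> NC
Op 8: route key 86: none >= 86, wrap to smallest pos 25 -> NC
Op 9: add ND@31 -> ring=[25:NC,31:ND,78:NB]
Op 10: route key 40: smallest pos >= 40 is 78 -> NB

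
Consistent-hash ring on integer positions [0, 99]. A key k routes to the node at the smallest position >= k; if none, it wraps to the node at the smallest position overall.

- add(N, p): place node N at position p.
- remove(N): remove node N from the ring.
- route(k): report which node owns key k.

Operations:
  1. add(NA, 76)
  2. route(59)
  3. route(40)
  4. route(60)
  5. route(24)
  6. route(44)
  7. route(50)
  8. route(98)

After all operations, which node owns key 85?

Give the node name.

Op 1: add NA@76 -> ring=[76:NA]
Op 2: route key 59: smallest pos >= 59 is 76 -> NA
Op 3: route key 40: smallest pos >= 40 is 76 -> NA
Op 4: route key 60: smallest pos >= 60 is 76 -> NA
Op 5: route key 24: smallest pos >= 24 is 76 -> NA
Op 6: route key 44: smallest pos >= 44 is 76 -> NA
Op 7: route key 50: smallest pos >= 50 is 76 -> NA
Op 8: route key 98: none >= 98, wrap to smallest pos 76 -> NA
Final route key 85: none >= 85, wrap to smallest pos 76 -> NA

Answer: NA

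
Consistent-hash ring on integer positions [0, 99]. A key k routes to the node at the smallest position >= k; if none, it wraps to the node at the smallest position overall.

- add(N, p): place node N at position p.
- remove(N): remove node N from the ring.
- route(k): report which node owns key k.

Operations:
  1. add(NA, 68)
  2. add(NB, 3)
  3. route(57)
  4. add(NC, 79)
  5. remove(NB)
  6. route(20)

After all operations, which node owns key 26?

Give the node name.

Answer: NA

Derivation:
Op 1: add NA@68 -> ring=[68:NA]
Op 2: add NB@3 -> ring=[3:NB,68:NA]
Op 3: route key 57: smallest pos >= 57 is 68 -> NA
Op 4: add NC@79 -> ring=[3:NB,68:NA,79:NC]
Op 5: remove NB -> ring=[68:NA,79:NC]
Op 6: route key 20: smallest pos >= 20 is 68 -> NA
Final route key 26: smallest pos >= 26 is 68 -> NA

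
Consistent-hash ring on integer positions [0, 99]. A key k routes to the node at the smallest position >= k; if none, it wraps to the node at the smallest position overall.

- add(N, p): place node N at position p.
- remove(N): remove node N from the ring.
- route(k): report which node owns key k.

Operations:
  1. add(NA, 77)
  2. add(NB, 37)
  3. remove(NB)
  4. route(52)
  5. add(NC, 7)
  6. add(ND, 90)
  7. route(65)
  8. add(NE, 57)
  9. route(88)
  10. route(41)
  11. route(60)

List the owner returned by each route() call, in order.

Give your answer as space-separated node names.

Answer: NA NA ND NE NA

Derivation:
Op 1: add NA@77 -> ring=[77:NA]
Op 2: add NB@37 -> ring=[37:NB,77:NA]
Op 3: remove NB -> ring=[77:NA]
Op 4: route key 52: smallest pos >= 52 is 77 -> NA
Op 5: add NC@7 -> ring=[7:NC,77:NA]
Op 6: add ND@90 -> ring=[7:NC,77:NA,90:ND]
Op 7: route key 65: smallest pos >= 65 is 77 -> NA
Op 8: add NE@57 -> ring=[7:NC,57:NE,77:NA,90:ND]
Op 9: route key 88: smallest pos >= 88 is 90 -> ND
Op 10: route key 41: smallest pos >= 41 is 57 -> NE
Op 11: route key 60: smallest pos >= 60 is 77 -> NA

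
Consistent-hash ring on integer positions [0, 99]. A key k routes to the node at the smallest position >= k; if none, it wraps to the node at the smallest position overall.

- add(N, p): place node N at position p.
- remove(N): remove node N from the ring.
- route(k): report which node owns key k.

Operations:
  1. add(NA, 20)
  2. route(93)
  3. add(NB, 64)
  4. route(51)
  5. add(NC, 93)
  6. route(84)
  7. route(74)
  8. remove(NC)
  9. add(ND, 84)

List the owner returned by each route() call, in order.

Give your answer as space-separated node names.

Op 1: add NA@20 -> ring=[20:NA]
Op 2: route key 93: none >= 93, wrap to smallest pos 20 -> NA
Op 3: add NB@64 -> ring=[20:NA,64:NB]
Op 4: route key 51: smallest pos >= 51 is 64 -> NB
Op 5: add NC@93 -> ring=[20:NA,64:NB,93:NC]
Op 6: route key 84: smallest pos >= 84 is 93 -> NC
Op 7: route key 74: smallest pos >= 74 is 93 -> NC
Op 8: remove NC -> ring=[20:NA,64:NB]
Op 9: add ND@84 -> ring=[20:NA,64:NB,84:ND]

Answer: NA NB NC NC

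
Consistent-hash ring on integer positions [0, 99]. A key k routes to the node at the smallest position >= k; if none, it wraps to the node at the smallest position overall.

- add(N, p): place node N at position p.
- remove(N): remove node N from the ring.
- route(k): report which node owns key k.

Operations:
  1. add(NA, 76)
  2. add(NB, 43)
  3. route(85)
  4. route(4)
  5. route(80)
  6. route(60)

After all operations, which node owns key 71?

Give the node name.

Answer: NA

Derivation:
Op 1: add NA@76 -> ring=[76:NA]
Op 2: add NB@43 -> ring=[43:NB,76:NA]
Op 3: route key 85: none >= 85, wrap to smallest pos 43 -> NB
Op 4: route key 4: smallest pos >= 4 is 43 -> NB
Op 5: route key 80: none >= 80, wrap to smallest pos 43 -> NB
Op 6: route key 60: smallest pos >= 60 is 76 -> NA
Final route key 71: smallest pos >= 71 is 76 -> NA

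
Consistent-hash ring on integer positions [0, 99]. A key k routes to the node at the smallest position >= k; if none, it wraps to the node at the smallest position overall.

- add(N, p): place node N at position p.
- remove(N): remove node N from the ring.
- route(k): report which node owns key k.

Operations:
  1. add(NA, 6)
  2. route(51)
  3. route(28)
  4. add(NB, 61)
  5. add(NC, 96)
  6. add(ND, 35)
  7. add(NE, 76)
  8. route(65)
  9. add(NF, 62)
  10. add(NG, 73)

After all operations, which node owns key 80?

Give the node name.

Op 1: add NA@6 -> ring=[6:NA]
Op 2: route key 51: none >= 51, wrap to smallest pos 6 -> NA
Op 3: route key 28: none >= 28, wrap to smallest pos 6 -> NA
Op 4: add NB@61 -> ring=[6:NA,61:NB]
Op 5: add NC@96 -> ring=[6:NA,61:NB,96:NC]
Op 6: add ND@35 -> ring=[6:NA,35:ND,61:NB,96:NC]
Op 7: add NE@76 -> ring=[6:NA,35:ND,61:NB,76:NE,96:NC]
Op 8: route key 65: smallest pos >= 65 is 76 -> NE
Op 9: add NF@62 -> ring=[6:NA,35:ND,61:NB,62:NF,76:NE,96:NC]
Op 10: add NG@73 -> ring=[6:NA,35:ND,61:NB,62:NF,73:NG,76:NE,96:NC]
Final route key 80: smallest pos >= 80 is 96 -> NC

Answer: NC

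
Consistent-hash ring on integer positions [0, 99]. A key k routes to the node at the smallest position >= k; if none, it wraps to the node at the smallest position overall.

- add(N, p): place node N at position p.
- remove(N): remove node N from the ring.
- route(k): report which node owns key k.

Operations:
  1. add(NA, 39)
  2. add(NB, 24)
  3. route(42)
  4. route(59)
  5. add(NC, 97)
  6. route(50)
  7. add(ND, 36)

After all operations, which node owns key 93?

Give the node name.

Answer: NC

Derivation:
Op 1: add NA@39 -> ring=[39:NA]
Op 2: add NB@24 -> ring=[24:NB,39:NA]
Op 3: route key 42: none >= 42, wrap to smallest pos 24 -> NB
Op 4: route key 59: none >= 59, wrap to smallest pos 24 -> NB
Op 5: add NC@97 -> ring=[24:NB,39:NA,97:NC]
Op 6: route key 50: smallest pos >= 50 is 97 -> NC
Op 7: add ND@36 -> ring=[24:NB,36:ND,39:NA,97:NC]
Final route key 93: smallest pos >= 93 is 97 -> NC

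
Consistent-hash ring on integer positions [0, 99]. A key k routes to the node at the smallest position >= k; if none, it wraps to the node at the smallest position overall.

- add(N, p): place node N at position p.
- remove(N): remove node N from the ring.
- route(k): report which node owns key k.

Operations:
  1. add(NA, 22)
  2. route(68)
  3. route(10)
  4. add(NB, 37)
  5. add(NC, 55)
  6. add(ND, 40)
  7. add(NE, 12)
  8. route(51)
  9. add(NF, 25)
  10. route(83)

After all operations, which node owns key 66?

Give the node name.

Answer: NE

Derivation:
Op 1: add NA@22 -> ring=[22:NA]
Op 2: route key 68: none >= 68, wrap to smallest pos 22 -> NA
Op 3: route key 10: smallest pos >= 10 is 22 -> NA
Op 4: add NB@37 -> ring=[22:NA,37:NB]
Op 5: add NC@55 -> ring=[22:NA,37:NB,55:NC]
Op 6: add ND@40 -> ring=[22:NA,37:NB,40:ND,55:NC]
Op 7: add NE@12 -> ring=[12:NE,22:NA,37:NB,40:ND,55:NC]
Op 8: route key 51: smallest pos >= 51 is 55 -> NC
Op 9: add NF@25 -> ring=[12:NE,22:NA,25:NF,37:NB,40:ND,55:NC]
Op 10: route key 83: none >= 83, wrap to smallest pos 12 -> NE
Final route key 66: none >= 66, wrap to smallest pos 12 -> NE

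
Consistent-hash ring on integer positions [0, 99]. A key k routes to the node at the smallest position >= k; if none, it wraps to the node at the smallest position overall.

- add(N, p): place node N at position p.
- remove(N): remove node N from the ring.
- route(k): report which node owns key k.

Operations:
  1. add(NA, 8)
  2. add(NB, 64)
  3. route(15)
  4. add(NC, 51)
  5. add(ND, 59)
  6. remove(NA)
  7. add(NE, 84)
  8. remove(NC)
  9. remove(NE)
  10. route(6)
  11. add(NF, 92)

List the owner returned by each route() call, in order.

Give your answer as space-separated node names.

Answer: NB ND

Derivation:
Op 1: add NA@8 -> ring=[8:NA]
Op 2: add NB@64 -> ring=[8:NA,64:NB]
Op 3: route key 15: smallest pos >= 15 is 64 -> NB
Op 4: add NC@51 -> ring=[8:NA,51:NC,64:NB]
Op 5: add ND@59 -> ring=[8:NA,51:NC,59:ND,64:NB]
Op 6: remove NA -> ring=[51:NC,59:ND,64:NB]
Op 7: add NE@84 -> ring=[51:NC,59:ND,64:NB,84:NE]
Op 8: remove NC -> ring=[59:ND,64:NB,84:NE]
Op 9: remove NE -> ring=[59:ND,64:NB]
Op 10: route key 6: smallest pos >= 6 is 59 -> ND
Op 11: add NF@92 -> ring=[59:ND,64:NB,92:NF]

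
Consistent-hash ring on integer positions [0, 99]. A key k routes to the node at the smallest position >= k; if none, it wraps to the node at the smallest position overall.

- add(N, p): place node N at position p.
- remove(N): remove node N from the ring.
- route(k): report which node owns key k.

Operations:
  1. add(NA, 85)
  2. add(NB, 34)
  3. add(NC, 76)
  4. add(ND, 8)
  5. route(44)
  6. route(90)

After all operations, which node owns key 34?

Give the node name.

Op 1: add NA@85 -> ring=[85:NA]
Op 2: add NB@34 -> ring=[34:NB,85:NA]
Op 3: add NC@76 -> ring=[34:NB,76:NC,85:NA]
Op 4: add ND@8 -> ring=[8:ND,34:NB,76:NC,85:NA]
Op 5: route key 44: smallest pos >= 44 is 76 -> NC
Op 6: route key 90: none >= 90, wrap to smallest pos 8 -> ND
Final route key 34: smallest pos >= 34 is 34 -> NB

Answer: NB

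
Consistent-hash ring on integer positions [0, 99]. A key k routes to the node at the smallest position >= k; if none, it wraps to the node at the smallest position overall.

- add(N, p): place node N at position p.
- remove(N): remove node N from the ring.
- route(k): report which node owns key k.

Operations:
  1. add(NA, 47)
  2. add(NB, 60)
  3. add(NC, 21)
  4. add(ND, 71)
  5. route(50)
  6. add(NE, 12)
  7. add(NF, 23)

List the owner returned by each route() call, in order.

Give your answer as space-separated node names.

Op 1: add NA@47 -> ring=[47:NA]
Op 2: add NB@60 -> ring=[47:NA,60:NB]
Op 3: add NC@21 -> ring=[21:NC,47:NA,60:NB]
Op 4: add ND@71 -> ring=[21:NC,47:NA,60:NB,71:ND]
Op 5: route key 50: smallest pos >= 50 is 60 -> NB
Op 6: add NE@12 -> ring=[12:NE,21:NC,47:NA,60:NB,71:ND]
Op 7: add NF@23 -> ring=[12:NE,21:NC,23:NF,47:NA,60:NB,71:ND]

Answer: NB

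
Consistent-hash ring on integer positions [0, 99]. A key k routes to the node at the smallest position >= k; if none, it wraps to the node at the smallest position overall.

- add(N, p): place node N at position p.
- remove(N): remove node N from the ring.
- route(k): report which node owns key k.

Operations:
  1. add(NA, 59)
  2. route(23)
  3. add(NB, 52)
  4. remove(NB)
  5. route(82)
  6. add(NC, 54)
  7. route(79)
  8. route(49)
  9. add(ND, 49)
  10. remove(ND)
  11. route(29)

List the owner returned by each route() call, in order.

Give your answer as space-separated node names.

Answer: NA NA NC NC NC

Derivation:
Op 1: add NA@59 -> ring=[59:NA]
Op 2: route key 23: smallest pos >= 23 is 59 -> NA
Op 3: add NB@52 -> ring=[52:NB,59:NA]
Op 4: remove NB -> ring=[59:NA]
Op 5: route key 82: none >= 82, wrap to smallest pos 59 -> NA
Op 6: add NC@54 -> ring=[54:NC,59:NA]
Op 7: route key 79: none >= 79, wrap to smallest pos 54 -> NC
Op 8: route key 49: smallest pos >= 49 is 54 -> NC
Op 9: add ND@49 -> ring=[49:ND,54:NC,59:NA]
Op 10: remove ND -> ring=[54:NC,59:NA]
Op 11: route key 29: smallest pos >= 29 is 54 -> NC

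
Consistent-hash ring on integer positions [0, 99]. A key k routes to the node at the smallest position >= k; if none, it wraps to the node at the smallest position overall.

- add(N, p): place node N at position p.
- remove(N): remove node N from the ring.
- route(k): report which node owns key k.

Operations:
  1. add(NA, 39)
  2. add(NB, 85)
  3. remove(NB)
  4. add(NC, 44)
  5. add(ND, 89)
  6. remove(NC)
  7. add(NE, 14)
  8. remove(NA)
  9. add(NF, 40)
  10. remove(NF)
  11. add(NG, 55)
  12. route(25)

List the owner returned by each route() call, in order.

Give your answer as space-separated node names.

Op 1: add NA@39 -> ring=[39:NA]
Op 2: add NB@85 -> ring=[39:NA,85:NB]
Op 3: remove NB -> ring=[39:NA]
Op 4: add NC@44 -> ring=[39:NA,44:NC]
Op 5: add ND@89 -> ring=[39:NA,44:NC,89:ND]
Op 6: remove NC -> ring=[39:NA,89:ND]
Op 7: add NE@14 -> ring=[14:NE,39:NA,89:ND]
Op 8: remove NA -> ring=[14:NE,89:ND]
Op 9: add NF@40 -> ring=[14:NE,40:NF,89:ND]
Op 10: remove NF -> ring=[14:NE,89:ND]
Op 11: add NG@55 -> ring=[14:NE,55:NG,89:ND]
Op 12: route key 25: smallest pos >= 25 is 55 -> NG

Answer: NG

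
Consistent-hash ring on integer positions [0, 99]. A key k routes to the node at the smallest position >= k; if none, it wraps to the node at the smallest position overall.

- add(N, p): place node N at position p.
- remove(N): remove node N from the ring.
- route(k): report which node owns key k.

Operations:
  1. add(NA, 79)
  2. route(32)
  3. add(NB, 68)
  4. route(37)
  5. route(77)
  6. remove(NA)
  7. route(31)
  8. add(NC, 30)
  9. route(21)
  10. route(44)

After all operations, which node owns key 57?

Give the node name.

Answer: NB

Derivation:
Op 1: add NA@79 -> ring=[79:NA]
Op 2: route key 32: smallest pos >= 32 is 79 -> NA
Op 3: add NB@68 -> ring=[68:NB,79:NA]
Op 4: route key 37: smallest pos >= 37 is 68 -> NB
Op 5: route key 77: smallest pos >= 77 is 79 -> NA
Op 6: remove NA -> ring=[68:NB]
Op 7: route key 31: smallest pos >= 31 is 68 -> NB
Op 8: add NC@30 -> ring=[30:NC,68:NB]
Op 9: route key 21: smallest pos >= 21 is 30 -> NC
Op 10: route key 44: smallest pos >= 44 is 68 -> NB
Final route key 57: smallest pos >= 57 is 68 -> NB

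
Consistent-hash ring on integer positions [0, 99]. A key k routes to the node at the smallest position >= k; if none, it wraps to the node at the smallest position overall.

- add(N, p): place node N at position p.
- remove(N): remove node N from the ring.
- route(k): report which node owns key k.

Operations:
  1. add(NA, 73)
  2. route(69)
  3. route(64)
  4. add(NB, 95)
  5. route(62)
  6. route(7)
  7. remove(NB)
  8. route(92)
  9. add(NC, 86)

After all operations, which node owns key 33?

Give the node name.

Op 1: add NA@73 -> ring=[73:NA]
Op 2: route key 69: smallest pos >= 69 is 73 -> NA
Op 3: route key 64: smallest pos >= 64 is 73 -> NA
Op 4: add NB@95 -> ring=[73:NA,95:NB]
Op 5: route key 62: smallest pos >= 62 is 73 -> NA
Op 6: route key 7: smallest pos >= 7 is 73 -> NA
Op 7: remove NB -> ring=[73:NA]
Op 8: route key 92: none >= 92, wrap to smallest pos 73 -> NA
Op 9: add NC@86 -> ring=[73:NA,86:NC]
Final route key 33: smallest pos >= 33 is 73 -> NA

Answer: NA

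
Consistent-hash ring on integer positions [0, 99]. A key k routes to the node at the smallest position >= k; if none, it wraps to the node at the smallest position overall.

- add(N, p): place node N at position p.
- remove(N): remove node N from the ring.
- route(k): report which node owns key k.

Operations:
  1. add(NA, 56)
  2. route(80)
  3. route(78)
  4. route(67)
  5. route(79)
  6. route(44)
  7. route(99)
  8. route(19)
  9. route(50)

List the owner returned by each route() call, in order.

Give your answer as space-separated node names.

Answer: NA NA NA NA NA NA NA NA

Derivation:
Op 1: add NA@56 -> ring=[56:NA]
Op 2: route key 80: none >= 80, wrap to smallest pos 56 -> NA
Op 3: route key 78: none >= 78, wrap to smallest pos 56 -> NA
Op 4: route key 67: none >= 67, wrap to smallest pos 56 -> NA
Op 5: route key 79: none >= 79, wrap to smallest pos 56 -> NA
Op 6: route key 44: smallest pos >= 44 is 56 -> NA
Op 7: route key 99: none >= 99, wrap to smallest pos 56 -> NA
Op 8: route key 19: smallest pos >= 19 is 56 -> NA
Op 9: route key 50: smallest pos >= 50 is 56 -> NA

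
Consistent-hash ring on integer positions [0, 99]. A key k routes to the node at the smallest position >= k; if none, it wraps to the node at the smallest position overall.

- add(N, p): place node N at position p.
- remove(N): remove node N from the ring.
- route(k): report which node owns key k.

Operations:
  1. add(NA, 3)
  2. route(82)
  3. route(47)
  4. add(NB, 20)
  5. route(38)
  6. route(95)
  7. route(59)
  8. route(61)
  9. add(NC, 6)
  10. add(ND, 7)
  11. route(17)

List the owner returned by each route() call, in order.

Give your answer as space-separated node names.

Op 1: add NA@3 -> ring=[3:NA]
Op 2: route key 82: none >= 82, wrap to smallest pos 3 -> NA
Op 3: route key 47: none >= 47, wrap to smallest pos 3 -> NA
Op 4: add NB@20 -> ring=[3:NA,20:NB]
Op 5: route key 38: none >= 38, wrap to smallest pos 3 -> NA
Op 6: route key 95: none >= 95, wrap to smallest pos 3 -> NA
Op 7: route key 59: none >= 59, wrap to smallest pos 3 -> NA
Op 8: route key 61: none >= 61, wrap to smallest pos 3 -> NA
Op 9: add NC@6 -> ring=[3:NA,6:NC,20:NB]
Op 10: add ND@7 -> ring=[3:NA,6:NC,7:ND,20:NB]
Op 11: route key 17: smallest pos >= 17 is 20 -> NB

Answer: NA NA NA NA NA NA NB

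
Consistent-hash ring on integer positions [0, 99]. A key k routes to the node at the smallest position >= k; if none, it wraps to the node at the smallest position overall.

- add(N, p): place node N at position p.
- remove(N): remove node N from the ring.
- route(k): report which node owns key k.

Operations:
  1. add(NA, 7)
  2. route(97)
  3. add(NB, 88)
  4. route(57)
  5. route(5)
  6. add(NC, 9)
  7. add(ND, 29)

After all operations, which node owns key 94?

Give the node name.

Answer: NA

Derivation:
Op 1: add NA@7 -> ring=[7:NA]
Op 2: route key 97: none >= 97, wrap to smallest pos 7 -> NA
Op 3: add NB@88 -> ring=[7:NA,88:NB]
Op 4: route key 57: smallest pos >= 57 is 88 -> NB
Op 5: route key 5: smallest pos >= 5 is 7 -> NA
Op 6: add NC@9 -> ring=[7:NA,9:NC,88:NB]
Op 7: add ND@29 -> ring=[7:NA,9:NC,29:ND,88:NB]
Final route key 94: none >= 94, wrap to smallest pos 7 -> NA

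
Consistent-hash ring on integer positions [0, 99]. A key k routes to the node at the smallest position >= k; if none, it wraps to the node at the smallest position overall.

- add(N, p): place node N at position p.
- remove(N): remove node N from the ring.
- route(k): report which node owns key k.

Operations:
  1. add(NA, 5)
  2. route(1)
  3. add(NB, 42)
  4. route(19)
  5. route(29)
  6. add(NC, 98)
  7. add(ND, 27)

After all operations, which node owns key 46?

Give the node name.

Op 1: add NA@5 -> ring=[5:NA]
Op 2: route key 1: smallest pos >= 1 is 5 -> NA
Op 3: add NB@42 -> ring=[5:NA,42:NB]
Op 4: route key 19: smallest pos >= 19 is 42 -> NB
Op 5: route key 29: smallest pos >= 29 is 42 -> NB
Op 6: add NC@98 -> ring=[5:NA,42:NB,98:NC]
Op 7: add ND@27 -> ring=[5:NA,27:ND,42:NB,98:NC]
Final route key 46: smallest pos >= 46 is 98 -> NC

Answer: NC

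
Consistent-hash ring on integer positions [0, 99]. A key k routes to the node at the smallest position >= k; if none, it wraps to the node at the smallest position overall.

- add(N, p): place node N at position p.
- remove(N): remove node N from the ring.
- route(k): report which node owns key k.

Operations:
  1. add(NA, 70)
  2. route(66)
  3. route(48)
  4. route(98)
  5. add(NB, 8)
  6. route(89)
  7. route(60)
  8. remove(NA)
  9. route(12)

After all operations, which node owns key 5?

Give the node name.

Op 1: add NA@70 -> ring=[70:NA]
Op 2: route key 66: smallest pos >= 66 is 70 -> NA
Op 3: route key 48: smallest pos >= 48 is 70 -> NA
Op 4: route key 98: none >= 98, wrap to smallest pos 70 -> NA
Op 5: add NB@8 -> ring=[8:NB,70:NA]
Op 6: route key 89: none >= 89, wrap to smallest pos 8 -> NB
Op 7: route key 60: smallest pos >= 60 is 70 -> NA
Op 8: remove NA -> ring=[8:NB]
Op 9: route key 12: none >= 12, wrap to smallest pos 8 -> NB
Final route key 5: smallest pos >= 5 is 8 -> NB

Answer: NB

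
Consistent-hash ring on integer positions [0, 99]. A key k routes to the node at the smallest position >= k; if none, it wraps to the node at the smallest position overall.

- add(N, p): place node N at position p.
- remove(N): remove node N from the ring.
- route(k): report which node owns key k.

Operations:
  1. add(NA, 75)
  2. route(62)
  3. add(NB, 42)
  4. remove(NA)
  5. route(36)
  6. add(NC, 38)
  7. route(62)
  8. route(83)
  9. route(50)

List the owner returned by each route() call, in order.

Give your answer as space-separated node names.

Answer: NA NB NC NC NC

Derivation:
Op 1: add NA@75 -> ring=[75:NA]
Op 2: route key 62: smallest pos >= 62 is 75 -> NA
Op 3: add NB@42 -> ring=[42:NB,75:NA]
Op 4: remove NA -> ring=[42:NB]
Op 5: route key 36: smallest pos >= 36 is 42 -> NB
Op 6: add NC@38 -> ring=[38:NC,42:NB]
Op 7: route key 62: none >= 62, wrap to smallest pos 38 -> NC
Op 8: route key 83: none >= 83, wrap to smallest pos 38 -> NC
Op 9: route key 50: none >= 50, wrap to smallest pos 38 -> NC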